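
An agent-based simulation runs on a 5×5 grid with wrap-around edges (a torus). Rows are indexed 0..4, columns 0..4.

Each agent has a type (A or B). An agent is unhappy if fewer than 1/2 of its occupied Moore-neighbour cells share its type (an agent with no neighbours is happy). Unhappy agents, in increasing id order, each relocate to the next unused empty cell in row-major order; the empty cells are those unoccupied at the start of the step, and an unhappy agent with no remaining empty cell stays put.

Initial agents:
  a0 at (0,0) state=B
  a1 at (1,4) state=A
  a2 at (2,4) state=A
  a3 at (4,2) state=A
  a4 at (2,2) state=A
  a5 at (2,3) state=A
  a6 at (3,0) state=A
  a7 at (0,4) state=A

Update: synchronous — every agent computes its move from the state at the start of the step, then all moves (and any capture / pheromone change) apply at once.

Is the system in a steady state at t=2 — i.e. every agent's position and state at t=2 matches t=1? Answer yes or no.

t=1: a0@(0,1):B a1@(1,4):A a2@(2,4):A a3@(4,2):A a4@(2,2):A a5@(2,3):A a6@(3,0):A a7@(0,4):A
t=2: a0@(0,0):B a1@(1,4):A a2@(2,4):A a3@(0,2):A a4@(2,2):A a5@(2,3):A a6@(3,0):A a7@(0,4):A

no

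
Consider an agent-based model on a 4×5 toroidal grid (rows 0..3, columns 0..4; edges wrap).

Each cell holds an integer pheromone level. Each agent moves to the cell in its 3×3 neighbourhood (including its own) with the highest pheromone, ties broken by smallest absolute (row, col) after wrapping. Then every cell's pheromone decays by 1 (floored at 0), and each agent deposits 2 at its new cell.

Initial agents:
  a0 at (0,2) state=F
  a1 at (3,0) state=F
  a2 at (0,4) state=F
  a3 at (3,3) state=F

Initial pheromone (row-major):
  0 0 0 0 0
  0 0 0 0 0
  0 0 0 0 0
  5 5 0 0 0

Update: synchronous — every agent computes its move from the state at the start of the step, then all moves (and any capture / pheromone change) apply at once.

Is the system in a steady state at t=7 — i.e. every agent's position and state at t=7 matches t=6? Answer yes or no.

t=1: a0@(3,1) a1@(3,0) a2@(3,0) a3@(0,2) | pheromone: 0 0 2 0 0 / 0 0 0 0 0 / 0 0 0 0 0 / 8 6 0 0 0
t=2: a0@(3,0) a1@(3,0) a2@(3,0) a3@(3,1) | pheromone: 0 0 1 0 0 / 0 0 0 0 0 / 0 0 0 0 0 / 13 7 0 0 0
t=3: a0@(3,0) a1@(3,0) a2@(3,0) a3@(3,0) | pheromone: 0 0 0 0 0 / 0 0 0 0 0 / 0 0 0 0 0 / 20 6 0 0 0
t=4: a0@(3,0) a1@(3,0) a2@(3,0) a3@(3,0) | pheromone: 0 0 0 0 0 / 0 0 0 0 0 / 0 0 0 0 0 / 27 5 0 0 0
t=5: a0@(3,0) a1@(3,0) a2@(3,0) a3@(3,0) | pheromone: 0 0 0 0 0 / 0 0 0 0 0 / 0 0 0 0 0 / 34 4 0 0 0
t=6: a0@(3,0) a1@(3,0) a2@(3,0) a3@(3,0) | pheromone: 0 0 0 0 0 / 0 0 0 0 0 / 0 0 0 0 0 / 41 3 0 0 0
t=7: a0@(3,0) a1@(3,0) a2@(3,0) a3@(3,0) | pheromone: 0 0 0 0 0 / 0 0 0 0 0 / 0 0 0 0 0 / 48 2 0 0 0

yes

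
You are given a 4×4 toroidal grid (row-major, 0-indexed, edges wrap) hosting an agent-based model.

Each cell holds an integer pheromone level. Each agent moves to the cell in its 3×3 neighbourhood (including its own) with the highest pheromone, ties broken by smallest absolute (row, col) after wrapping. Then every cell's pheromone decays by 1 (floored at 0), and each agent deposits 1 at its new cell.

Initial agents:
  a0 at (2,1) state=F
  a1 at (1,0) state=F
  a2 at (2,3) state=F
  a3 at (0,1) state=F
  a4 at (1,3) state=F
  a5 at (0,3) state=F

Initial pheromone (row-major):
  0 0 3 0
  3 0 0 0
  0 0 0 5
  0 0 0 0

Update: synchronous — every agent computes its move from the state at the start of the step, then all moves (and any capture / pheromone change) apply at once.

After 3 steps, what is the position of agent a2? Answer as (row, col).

t=1: a0@(1,0) a1@(2,3) a2@(2,3) a3@(0,2) a4@(2,3) a5@(0,2) | pheromone: 0 0 4 0 / 3 0 0 0 / 0 0 0 7 / 0 0 0 0
t=2: a0@(2,3) a1@(2,3) a2@(2,3) a3@(0,2) a4@(2,3) a5@(0,2) | pheromone: 0 0 5 0 / 2 0 0 0 / 0 0 0 10 / 0 0 0 0
t=3: a0@(2,3) a1@(2,3) a2@(2,3) a3@(0,2) a4@(2,3) a5@(0,2) | pheromone: 0 0 6 0 / 1 0 0 0 / 0 0 0 13 / 0 0 0 0

(2, 3)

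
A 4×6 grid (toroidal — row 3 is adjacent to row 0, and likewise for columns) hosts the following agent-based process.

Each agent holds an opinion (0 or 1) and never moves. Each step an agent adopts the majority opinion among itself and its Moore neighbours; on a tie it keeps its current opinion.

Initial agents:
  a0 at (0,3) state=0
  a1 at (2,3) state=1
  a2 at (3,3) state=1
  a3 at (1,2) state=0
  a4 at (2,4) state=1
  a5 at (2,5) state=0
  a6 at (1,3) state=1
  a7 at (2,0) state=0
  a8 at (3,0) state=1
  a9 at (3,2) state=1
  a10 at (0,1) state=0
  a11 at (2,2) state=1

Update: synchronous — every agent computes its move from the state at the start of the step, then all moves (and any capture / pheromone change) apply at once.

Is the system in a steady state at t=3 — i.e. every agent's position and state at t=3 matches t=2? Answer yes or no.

t=1: a0@(0,3):1 a1@(2,3):1 a2@(3,3):1 a3@(1,2):0 a4@(2,4):1 a5@(2,5):0 a6@(1,3):1 a7@(2,0):0 a8@(3,0):0 a9@(3,2):1 a10@(0,1):0 a11@(2,2):1
t=2: a0@(0,3):1 a1@(2,3):1 a2@(3,3):1 a3@(1,2):1 a4@(2,4):1 a5@(2,5):0 a6@(1,3):1 a7@(2,0):0 a8@(3,0):0 a9@(3,2):1 a10@(0,1):0 a11@(2,2):1
t=3: (unchanged — steady state)

yes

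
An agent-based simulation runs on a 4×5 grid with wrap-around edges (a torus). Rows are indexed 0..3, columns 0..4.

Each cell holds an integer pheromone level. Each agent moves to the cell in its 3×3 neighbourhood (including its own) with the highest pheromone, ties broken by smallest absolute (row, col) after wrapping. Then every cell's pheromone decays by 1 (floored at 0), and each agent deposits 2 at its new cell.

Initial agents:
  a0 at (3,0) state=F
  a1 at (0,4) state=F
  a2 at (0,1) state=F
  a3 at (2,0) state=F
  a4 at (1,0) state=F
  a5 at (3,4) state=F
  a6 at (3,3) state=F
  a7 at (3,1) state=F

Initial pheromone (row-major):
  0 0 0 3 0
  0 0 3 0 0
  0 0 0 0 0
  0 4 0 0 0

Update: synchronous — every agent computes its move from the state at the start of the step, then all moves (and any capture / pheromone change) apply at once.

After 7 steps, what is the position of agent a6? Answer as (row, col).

(0, 3)

t=1: a0@(3,1) a1@(0,3) a2@(3,1) a3@(3,1) a4@(0,0) a5@(0,3) a6@(0,3) a7@(3,1) | pheromone: 2 0 0 8 0 / 0 0 2 0 0 / 0 0 0 0 0 / 0 11 0 0 0
t=2: a0@(3,1) a1@(0,3) a2@(3,1) a3@(3,1) a4@(3,1) a5@(0,3) a6@(0,3) a7@(3,1) | pheromone: 1 0 0 13 0 / 0 0 1 0 0 / 0 0 0 0 0 / 0 20 0 0 0
t=3: a0@(3,1) a1@(0,3) a2@(3,1) a3@(3,1) a4@(3,1) a5@(0,3) a6@(0,3) a7@(3,1) | pheromone: 0 0 0 18 0 / 0 0 0 0 0 / 0 0 0 0 0 / 0 29 0 0 0
t=4: a0@(3,1) a1@(0,3) a2@(3,1) a3@(3,1) a4@(3,1) a5@(0,3) a6@(0,3) a7@(3,1) | pheromone: 0 0 0 23 0 / 0 0 0 0 0 / 0 0 0 0 0 / 0 38 0 0 0
t=5: a0@(3,1) a1@(0,3) a2@(3,1) a3@(3,1) a4@(3,1) a5@(0,3) a6@(0,3) a7@(3,1) | pheromone: 0 0 0 28 0 / 0 0 0 0 0 / 0 0 0 0 0 / 0 47 0 0 0
t=6: a0@(3,1) a1@(0,3) a2@(3,1) a3@(3,1) a4@(3,1) a5@(0,3) a6@(0,3) a7@(3,1) | pheromone: 0 0 0 33 0 / 0 0 0 0 0 / 0 0 0 0 0 / 0 56 0 0 0
t=7: a0@(3,1) a1@(0,3) a2@(3,1) a3@(3,1) a4@(3,1) a5@(0,3) a6@(0,3) a7@(3,1) | pheromone: 0 0 0 38 0 / 0 0 0 0 0 / 0 0 0 0 0 / 0 65 0 0 0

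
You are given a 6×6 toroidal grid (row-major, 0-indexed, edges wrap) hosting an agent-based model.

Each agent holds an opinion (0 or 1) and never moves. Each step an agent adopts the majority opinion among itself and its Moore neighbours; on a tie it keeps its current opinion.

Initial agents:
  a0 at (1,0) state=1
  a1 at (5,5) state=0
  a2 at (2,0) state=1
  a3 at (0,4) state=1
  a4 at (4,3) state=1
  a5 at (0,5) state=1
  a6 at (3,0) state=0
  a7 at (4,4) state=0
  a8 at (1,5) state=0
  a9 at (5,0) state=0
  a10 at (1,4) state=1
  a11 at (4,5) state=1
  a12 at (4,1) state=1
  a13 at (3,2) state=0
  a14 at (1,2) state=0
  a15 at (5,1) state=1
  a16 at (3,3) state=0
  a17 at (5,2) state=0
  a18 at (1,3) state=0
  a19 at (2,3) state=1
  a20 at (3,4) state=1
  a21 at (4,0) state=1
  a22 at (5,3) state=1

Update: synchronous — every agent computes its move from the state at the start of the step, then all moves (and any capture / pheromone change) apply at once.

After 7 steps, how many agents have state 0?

t=1: a0@(1,0):1 a1@(5,5):1 a2@(2,0):1 a3@(0,4):1 a4@(4,3):0 a5@(0,5):1 a6@(3,0):1 a7@(4,4):1 a8@(1,5):1 a9@(5,0):1 a10@(1,4):1 a11@(4,5):0 a12@(4,1):0 a13@(3,2):1 a14@(1,2):0 a15@(5,1):1 a16@(3,3):0 a17@(5,2):1 a18@(1,3):1 a19@(2,3):0 a20@(3,4):1 a21@(4,0):1 a22@(5,3):1
t=2: a0@(1,0):1 a1@(5,5):1 a2@(2,0):1 a3@(0,4):1 a4@(4,3):1 a5@(0,5):1 a6@(3,0):1 a7@(4,4):1 a8@(1,5):1 a9@(5,0):1 a10@(1,4):1 a11@(4,5):1 a12@(4,1):1 a13@(3,2):0 a14@(1,2):0 a15@(5,1):1 a16@(3,3):0 a17@(5,2):1 a18@(1,3):1 a19@(2,3):1 a20@(3,4):0 a21@(4,0):1 a22@(5,3):1
t=3: a0@(1,0):1 a1@(5,5):1 a2@(2,0):1 a3@(0,4):1 a4@(4,3):1 a5@(0,5):1 a6@(3,0):1 a7@(4,4):1 a8@(1,5):1 a9@(5,0):1 a10@(1,4):1 a11@(4,5):1 a12@(4,1):1 a13@(3,2):1 a14@(1,2):1 a15@(5,1):1 a16@(3,3):0 a17@(5,2):1 a18@(1,3):1 a19@(2,3):0 a20@(3,4):1 a21@(4,0):1 a22@(5,3):1
t=4: a0@(1,0):1 a1@(5,5):1 a2@(2,0):1 a3@(0,4):1 a4@(4,3):1 a5@(0,5):1 a6@(3,0):1 a7@(4,4):1 a8@(1,5):1 a9@(5,0):1 a10@(1,4):1 a11@(4,5):1 a12@(4,1):1 a13@(3,2):1 a14@(1,2):1 a15@(5,1):1 a16@(3,3):1 a17@(5,2):1 a18@(1,3):1 a19@(2,3):1 a20@(3,4):1 a21@(4,0):1 a22@(5,3):1
t=5: (unchanged — steady state)

0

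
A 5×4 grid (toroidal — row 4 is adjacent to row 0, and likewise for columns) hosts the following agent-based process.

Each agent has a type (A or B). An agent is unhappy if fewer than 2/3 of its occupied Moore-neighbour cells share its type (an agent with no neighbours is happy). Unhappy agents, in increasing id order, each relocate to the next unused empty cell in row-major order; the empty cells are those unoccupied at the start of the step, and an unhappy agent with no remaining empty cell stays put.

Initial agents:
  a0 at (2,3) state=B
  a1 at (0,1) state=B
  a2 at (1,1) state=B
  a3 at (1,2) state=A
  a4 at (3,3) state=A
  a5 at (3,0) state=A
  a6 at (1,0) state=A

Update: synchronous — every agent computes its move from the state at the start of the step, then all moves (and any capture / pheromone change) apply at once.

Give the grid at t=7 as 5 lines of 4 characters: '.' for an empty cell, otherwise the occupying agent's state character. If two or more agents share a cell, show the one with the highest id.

t=1: a0@(0,0):B a1@(0,2):B a2@(0,3):B a3@(1,3):A a4@(2,0):A a5@(2,1):A a6@(2,2):A
t=2: a0@(0,1):B a1@(1,0):B a2@(0,3):B a3@(1,1):A a4@(2,0):A a5@(2,1):A a6@(2,2):A
t=3: a0@(0,0):B a1@(0,2):B a2@(0,3):B a3@(1,2):A a4@(2,0):A a5@(2,1):A a6@(2,2):A
t=4: a0@(0,0):B a1@(0,1):B a2@(0,3):B a3@(1,0):A a4@(2,0):A a5@(2,1):A a6@(2,2):A
t=5: a0@(0,0):B a1@(0,2):B a2@(1,1):B a3@(1,2):A a4@(2,0):A a5@(2,1):A a6@(2,2):A
t=6: a0@(0,0):B a1@(0,1):B a2@(0,3):B a3@(1,0):A a4@(1,3):A a5@(2,1):A a6@(2,2):A
t=7: a0@(0,2):B a1@(1,1):B a2@(1,2):B a3@(2,0):A a4@(2,3):A a5@(2,1):A a6@(2,2):A

..B.
.BB.
AAAA
....
....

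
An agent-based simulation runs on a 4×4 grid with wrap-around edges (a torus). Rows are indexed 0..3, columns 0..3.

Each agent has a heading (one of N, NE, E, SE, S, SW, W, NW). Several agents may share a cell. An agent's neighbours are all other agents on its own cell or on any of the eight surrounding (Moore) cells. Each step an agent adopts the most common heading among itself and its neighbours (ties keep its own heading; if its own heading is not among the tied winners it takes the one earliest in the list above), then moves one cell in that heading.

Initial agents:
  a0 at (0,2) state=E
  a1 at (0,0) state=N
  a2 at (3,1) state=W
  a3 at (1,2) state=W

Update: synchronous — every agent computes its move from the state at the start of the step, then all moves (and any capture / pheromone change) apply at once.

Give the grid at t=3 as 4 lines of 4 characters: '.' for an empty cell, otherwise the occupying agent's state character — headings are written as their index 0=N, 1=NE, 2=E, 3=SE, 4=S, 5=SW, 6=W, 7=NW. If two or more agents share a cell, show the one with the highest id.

t=1: a0@(0,1):W a1@(3,0):N a2@(3,0):W a3@(1,1):W
t=2: a0@(0,0):W a1@(3,3):W a2@(3,3):W a3@(1,0):W
t=3: a0@(0,3):W a1@(3,2):W a2@(3,2):W a3@(1,3):W

...6
...6
....
..6.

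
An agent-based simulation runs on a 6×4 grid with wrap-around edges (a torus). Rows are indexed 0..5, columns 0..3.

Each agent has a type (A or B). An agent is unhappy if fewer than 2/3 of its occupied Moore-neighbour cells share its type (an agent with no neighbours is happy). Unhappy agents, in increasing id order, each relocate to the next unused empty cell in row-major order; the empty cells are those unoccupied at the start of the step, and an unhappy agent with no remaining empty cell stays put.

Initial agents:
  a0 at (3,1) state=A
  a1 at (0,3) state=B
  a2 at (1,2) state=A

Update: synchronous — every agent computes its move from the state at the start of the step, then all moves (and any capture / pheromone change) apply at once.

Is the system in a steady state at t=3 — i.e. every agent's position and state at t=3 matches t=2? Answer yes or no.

t=1: a0@(3,1):A a1@(0,0):B a2@(0,1):A
t=2: a0@(3,1):A a1@(0,2):B a2@(0,3):A
t=3: a0@(3,1):A a1@(0,0):B a2@(0,1):A

no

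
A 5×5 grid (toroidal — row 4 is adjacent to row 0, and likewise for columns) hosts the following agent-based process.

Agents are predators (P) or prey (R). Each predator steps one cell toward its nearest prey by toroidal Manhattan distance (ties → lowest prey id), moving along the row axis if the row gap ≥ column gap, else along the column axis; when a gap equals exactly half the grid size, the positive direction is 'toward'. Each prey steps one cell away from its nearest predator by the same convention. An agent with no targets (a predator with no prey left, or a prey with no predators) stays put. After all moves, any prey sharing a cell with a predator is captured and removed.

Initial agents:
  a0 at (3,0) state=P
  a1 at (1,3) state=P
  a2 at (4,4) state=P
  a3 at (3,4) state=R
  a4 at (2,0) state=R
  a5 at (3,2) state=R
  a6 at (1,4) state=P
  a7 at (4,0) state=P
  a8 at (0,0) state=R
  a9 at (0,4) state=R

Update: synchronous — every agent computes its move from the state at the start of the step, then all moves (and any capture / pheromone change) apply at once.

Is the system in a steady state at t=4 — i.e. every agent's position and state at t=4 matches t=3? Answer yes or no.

no

t=1: a0@(3,4):P a1@(0,3):P a2@(3,4):P a3@(3,3):R a4@(1,0):R a5@(3,3):R a6@(0,4):P a7@(0,0):P a8@(1,0):R a9@(1,4):R
t=2: a0@(3,3):P a1@(4,3):P a2@(3,3):P a3@(3,2):R a4@(2,0):R a5@(3,2):R a6@(1,4):P a7@(1,0):P a8@(2,0):R a9@(2,4):R
t=3: a0@(3,2):P a1@(3,3):P a2@(3,2):P a3@(3,1):R a4@(3,0):R a5@(3,1):R a6@(2,4):P a7@(2,0):P a8@(3,0):R a9@(3,4):R
t=4: a0@(3,1):P a1@(3,4):P a2@(3,1):P a4@(4,0):R a6@(3,4):P a7@(3,0):P a8@(4,0):R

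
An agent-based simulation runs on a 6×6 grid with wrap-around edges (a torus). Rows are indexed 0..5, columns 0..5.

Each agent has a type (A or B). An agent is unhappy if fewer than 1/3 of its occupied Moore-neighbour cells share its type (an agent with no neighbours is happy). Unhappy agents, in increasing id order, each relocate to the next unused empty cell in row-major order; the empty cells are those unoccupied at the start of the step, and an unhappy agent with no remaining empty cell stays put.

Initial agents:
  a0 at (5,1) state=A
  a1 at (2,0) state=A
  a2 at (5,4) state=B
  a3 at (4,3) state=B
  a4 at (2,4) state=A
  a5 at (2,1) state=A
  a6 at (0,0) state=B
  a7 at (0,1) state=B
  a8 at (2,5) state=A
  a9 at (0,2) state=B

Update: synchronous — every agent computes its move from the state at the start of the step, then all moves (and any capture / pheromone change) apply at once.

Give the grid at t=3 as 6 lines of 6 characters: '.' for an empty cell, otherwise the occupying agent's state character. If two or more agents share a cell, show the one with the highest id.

BBBA..
......
AA..AA
......
...B..
....B.

t=1: a0@(0,3):A a1@(2,0):A a2@(5,4):B a3@(4,3):B a4@(2,4):A a5@(2,1):A a6@(0,0):B a7@(0,1):B a8@(2,5):A a9@(0,2):B
t=2: a0@(0,4):A a1@(2,0):A a2@(5,4):B a3@(4,3):B a4@(2,4):A a5@(2,1):A a6@(0,0):B a7@(0,1):B a8@(2,5):A a9@(0,2):B
t=3: a0@(0,3):A a1@(2,0):A a2@(5,4):B a3@(4,3):B a4@(2,4):A a5@(2,1):A a6@(0,0):B a7@(0,1):B a8@(2,5):A a9@(0,2):B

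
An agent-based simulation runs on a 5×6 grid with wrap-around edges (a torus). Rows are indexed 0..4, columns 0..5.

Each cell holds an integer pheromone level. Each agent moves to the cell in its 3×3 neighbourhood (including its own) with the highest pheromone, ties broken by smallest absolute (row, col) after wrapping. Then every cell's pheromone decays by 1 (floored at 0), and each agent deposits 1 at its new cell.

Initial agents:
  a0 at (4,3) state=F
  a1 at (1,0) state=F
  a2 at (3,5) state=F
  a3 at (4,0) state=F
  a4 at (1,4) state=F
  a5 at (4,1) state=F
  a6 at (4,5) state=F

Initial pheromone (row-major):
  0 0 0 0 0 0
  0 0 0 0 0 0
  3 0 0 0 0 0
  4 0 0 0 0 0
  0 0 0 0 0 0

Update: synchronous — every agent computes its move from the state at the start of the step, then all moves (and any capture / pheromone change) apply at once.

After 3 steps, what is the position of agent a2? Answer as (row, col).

(3, 0)

t=1: a0@(0,2) a1@(2,0) a2@(3,0) a3@(3,0) a4@(0,3) a5@(3,0) a6@(3,0) | pheromone: 0 0 1 1 0 0 / 0 0 0 0 0 0 / 3 0 0 0 0 0 / 7 0 0 0 0 0 / 0 0 0 0 0 0
t=2: a0@(0,2) a1@(3,0) a2@(3,0) a3@(3,0) a4@(0,2) a5@(3,0) a6@(3,0) | pheromone: 0 0 2 0 0 0 / 0 0 0 0 0 0 / 2 0 0 0 0 0 / 11 0 0 0 0 0 / 0 0 0 0 0 0
t=3: a0@(0,2) a1@(3,0) a2@(3,0) a3@(3,0) a4@(0,2) a5@(3,0) a6@(3,0) | pheromone: 0 0 3 0 0 0 / 0 0 0 0 0 0 / 1 0 0 0 0 0 / 15 0 0 0 0 0 / 0 0 0 0 0 0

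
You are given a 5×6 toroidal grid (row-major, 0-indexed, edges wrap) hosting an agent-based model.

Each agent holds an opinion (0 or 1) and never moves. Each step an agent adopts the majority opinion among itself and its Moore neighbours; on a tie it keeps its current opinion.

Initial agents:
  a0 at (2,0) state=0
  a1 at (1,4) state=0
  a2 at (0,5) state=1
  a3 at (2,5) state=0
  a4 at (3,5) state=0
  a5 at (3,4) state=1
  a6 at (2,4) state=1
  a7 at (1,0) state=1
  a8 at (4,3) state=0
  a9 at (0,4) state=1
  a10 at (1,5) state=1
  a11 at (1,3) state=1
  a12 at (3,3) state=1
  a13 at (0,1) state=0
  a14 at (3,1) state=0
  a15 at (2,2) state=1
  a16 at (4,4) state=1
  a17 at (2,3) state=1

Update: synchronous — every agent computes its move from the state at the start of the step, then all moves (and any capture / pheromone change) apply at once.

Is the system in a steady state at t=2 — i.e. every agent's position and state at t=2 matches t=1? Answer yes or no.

t=1: a0@(2,0):0 a1@(1,4):1 a2@(0,5):1 a3@(2,5):0 a4@(3,5):0 a5@(3,4):1 a6@(2,4):1 a7@(1,0):1 a8@(4,3):1 a9@(0,4):1 a10@(1,5):1 a11@(1,3):1 a12@(3,3):1 a13@(0,1):0 a14@(3,1):0 a15@(2,2):1 a16@(4,4):1 a17@(2,3):1
t=2: a0@(2,0):0 a1@(1,4):1 a2@(0,5):1 a3@(2,5):1 a4@(3,5):0 a5@(3,4):1 a6@(2,4):1 a7@(1,0):1 a8@(4,3):1 a9@(0,4):1 a10@(1,5):1 a11@(1,3):1 a12@(3,3):1 a13@(0,1):0 a14@(3,1):0 a15@(2,2):1 a16@(4,4):1 a17@(2,3):1

no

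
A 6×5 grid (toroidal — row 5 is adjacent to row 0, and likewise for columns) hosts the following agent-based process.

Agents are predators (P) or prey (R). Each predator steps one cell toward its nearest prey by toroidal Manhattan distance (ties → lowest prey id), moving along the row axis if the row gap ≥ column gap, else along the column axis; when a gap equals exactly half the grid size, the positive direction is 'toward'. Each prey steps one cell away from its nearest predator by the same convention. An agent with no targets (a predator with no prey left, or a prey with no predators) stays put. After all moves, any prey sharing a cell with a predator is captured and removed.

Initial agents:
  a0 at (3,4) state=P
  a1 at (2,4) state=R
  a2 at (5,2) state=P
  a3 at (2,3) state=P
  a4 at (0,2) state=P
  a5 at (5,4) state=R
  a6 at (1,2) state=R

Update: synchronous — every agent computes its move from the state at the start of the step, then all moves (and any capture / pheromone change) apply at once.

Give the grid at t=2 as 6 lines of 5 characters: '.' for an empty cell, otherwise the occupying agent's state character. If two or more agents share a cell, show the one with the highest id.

...PR
....P
..P..
..R..
.....
....R

t=1: a0@(2,4):P a1@(1,4):R a2@(5,3):P a3@(2,4):P a4@(1,2):P a5@(0,4):R a6@(2,2):R
t=2: a0@(1,4):P a1@(0,4):R a2@(0,3):P a3@(1,4):P a4@(2,2):P a5@(5,4):R a6@(3,2):R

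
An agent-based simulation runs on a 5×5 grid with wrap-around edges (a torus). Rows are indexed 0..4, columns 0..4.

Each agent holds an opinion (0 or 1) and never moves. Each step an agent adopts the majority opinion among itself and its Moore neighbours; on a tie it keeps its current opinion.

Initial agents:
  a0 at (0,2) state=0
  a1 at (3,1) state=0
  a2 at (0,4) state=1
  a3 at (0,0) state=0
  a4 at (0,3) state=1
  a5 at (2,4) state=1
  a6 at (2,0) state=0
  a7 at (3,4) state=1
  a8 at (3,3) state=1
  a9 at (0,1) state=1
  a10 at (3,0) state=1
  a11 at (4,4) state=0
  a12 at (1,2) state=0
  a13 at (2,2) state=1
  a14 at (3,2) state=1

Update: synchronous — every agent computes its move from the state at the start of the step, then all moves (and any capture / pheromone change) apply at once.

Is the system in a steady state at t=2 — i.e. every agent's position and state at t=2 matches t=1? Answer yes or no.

t=1: a0@(0,2):0 a1@(3,1):1 a2@(0,4):1 a3@(0,0):0 a4@(0,3):0 a5@(2,4):1 a6@(2,0):1 a7@(3,4):1 a8@(3,3):1 a9@(0,1):0 a10@(3,0):1 a11@(4,4):1 a12@(1,2):1 a13@(2,2):1 a14@(3,2):1
t=2: a0@(0,2):0 a1@(3,1):1 a2@(0,4):1 a3@(0,0):0 a4@(0,3):1 a5@(2,4):1 a6@(2,0):1 a7@(3,4):1 a8@(3,3):1 a9@(0,1):0 a10@(3,0):1 a11@(4,4):1 a12@(1,2):0 a13@(2,2):1 a14@(3,2):1

no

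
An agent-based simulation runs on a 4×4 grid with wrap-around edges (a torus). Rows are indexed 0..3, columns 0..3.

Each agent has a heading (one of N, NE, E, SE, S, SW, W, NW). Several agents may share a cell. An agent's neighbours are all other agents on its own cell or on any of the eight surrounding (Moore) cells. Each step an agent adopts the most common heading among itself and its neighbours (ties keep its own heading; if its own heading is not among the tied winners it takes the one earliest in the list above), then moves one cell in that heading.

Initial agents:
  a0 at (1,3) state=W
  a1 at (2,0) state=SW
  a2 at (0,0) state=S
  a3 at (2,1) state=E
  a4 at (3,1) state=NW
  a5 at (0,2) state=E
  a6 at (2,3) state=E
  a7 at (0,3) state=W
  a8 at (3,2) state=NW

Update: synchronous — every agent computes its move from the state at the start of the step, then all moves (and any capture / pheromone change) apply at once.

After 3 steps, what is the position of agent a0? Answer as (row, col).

t=1: a0@(1,2):W a1@(2,1):E a2@(0,3):W a3@(1,0):NW a4@(2,0):NW a5@(0,1):W a6@(2,0):E a7@(0,2):W a8@(3,3):E
t=2: a0@(1,1):W a1@(2,2):E a2@(0,2):W a3@(0,3):NW a4@(2,1):E a5@(0,0):W a6@(2,1):E a7@(0,1):W a8@(3,0):E
t=3: a0@(1,0):W a1@(2,3):E a2@(0,1):W a3@(0,2):W a4@(2,2):E a5@(0,3):W a6@(2,2):E a7@(0,0):W a8@(3,1):E

(1, 0)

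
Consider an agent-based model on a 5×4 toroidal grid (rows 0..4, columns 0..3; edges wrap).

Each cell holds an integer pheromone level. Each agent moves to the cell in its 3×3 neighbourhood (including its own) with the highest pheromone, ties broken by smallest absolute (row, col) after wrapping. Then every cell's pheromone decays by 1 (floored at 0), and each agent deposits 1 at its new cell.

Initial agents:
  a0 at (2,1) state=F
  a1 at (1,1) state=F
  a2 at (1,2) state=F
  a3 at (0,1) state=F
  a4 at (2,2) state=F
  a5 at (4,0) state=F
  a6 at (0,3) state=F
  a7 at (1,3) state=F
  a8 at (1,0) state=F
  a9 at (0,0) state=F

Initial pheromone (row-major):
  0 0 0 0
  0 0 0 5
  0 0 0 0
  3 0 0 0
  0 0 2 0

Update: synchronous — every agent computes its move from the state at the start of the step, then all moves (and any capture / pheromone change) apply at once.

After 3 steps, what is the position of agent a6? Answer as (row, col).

t=1: a0@(3,0) a1@(0,0) a2@(1,3) a3@(4,2) a4@(1,3) a5@(3,0) a6@(1,3) a7@(1,3) a8@(1,3) a9@(1,3) | pheromone: 1 0 0 0 / 0 0 0 10 / 0 0 0 0 / 4 0 0 0 / 0 0 2 0
t=2: a0@(3,0) a1@(1,3) a2@(1,3) a3@(4,2) a4@(1,3) a5@(3,0) a6@(1,3) a7@(1,3) a8@(1,3) a9@(1,3) | pheromone: 0 0 0 0 / 0 0 0 16 / 0 0 0 0 / 5 0 0 0 / 0 0 2 0
t=3: a0@(3,0) a1@(1,3) a2@(1,3) a3@(4,2) a4@(1,3) a5@(3,0) a6@(1,3) a7@(1,3) a8@(1,3) a9@(1,3) | pheromone: 0 0 0 0 / 0 0 0 22 / 0 0 0 0 / 6 0 0 0 / 0 0 2 0

(1, 3)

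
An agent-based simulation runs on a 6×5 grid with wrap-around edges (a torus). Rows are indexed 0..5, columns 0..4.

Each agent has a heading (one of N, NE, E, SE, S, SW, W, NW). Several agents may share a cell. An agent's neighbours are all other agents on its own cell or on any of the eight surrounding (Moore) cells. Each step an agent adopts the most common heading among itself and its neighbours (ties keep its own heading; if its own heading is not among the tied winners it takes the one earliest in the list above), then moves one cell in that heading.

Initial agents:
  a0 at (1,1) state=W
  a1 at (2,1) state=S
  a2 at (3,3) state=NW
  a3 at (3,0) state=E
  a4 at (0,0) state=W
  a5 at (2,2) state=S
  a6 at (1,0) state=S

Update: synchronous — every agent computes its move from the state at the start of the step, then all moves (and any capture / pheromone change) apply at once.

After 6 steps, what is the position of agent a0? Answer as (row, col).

t=1: a0@(2,1):S a1@(3,1):S a2@(2,2):NW a3@(3,1):E a4@(0,4):W a5@(3,2):S a6@(2,0):S
t=2: a0@(3,1):S a1@(4,1):S a2@(3,2):S a3@(4,1):S a4@(0,3):W a5@(4,2):S a6@(3,0):S
t=3: a0@(4,1):S a1@(5,1):S a2@(4,2):S a3@(5,1):S a4@(0,2):W a5@(5,2):S a6@(4,0):S
t=4: a0@(5,1):S a1@(0,1):S a2@(5,2):S a3@(0,1):S a4@(1,2):S a5@(0,2):S a6@(5,0):S
t=5: a0@(0,1):S a1@(1,1):S a2@(0,2):S a3@(1,1):S a4@(2,2):S a5@(1,2):S a6@(0,0):S
t=6: a0@(1,1):S a1@(2,1):S a2@(1,2):S a3@(2,1):S a4@(3,2):S a5@(2,2):S a6@(1,0):S

(1, 1)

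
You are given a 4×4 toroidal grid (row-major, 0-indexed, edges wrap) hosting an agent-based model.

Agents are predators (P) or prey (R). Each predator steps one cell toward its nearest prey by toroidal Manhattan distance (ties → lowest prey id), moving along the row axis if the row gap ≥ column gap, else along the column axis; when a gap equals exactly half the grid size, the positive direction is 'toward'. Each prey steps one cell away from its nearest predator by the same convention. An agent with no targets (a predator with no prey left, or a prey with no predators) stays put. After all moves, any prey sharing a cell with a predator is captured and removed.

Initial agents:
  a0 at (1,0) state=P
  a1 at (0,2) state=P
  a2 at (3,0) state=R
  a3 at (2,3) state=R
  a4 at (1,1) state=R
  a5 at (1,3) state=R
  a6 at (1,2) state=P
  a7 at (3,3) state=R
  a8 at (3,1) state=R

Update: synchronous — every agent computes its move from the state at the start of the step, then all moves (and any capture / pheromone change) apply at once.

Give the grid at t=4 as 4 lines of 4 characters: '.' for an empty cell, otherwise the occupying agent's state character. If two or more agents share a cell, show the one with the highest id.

t=1: a0@(1,1):P a1@(1,2):P a2@(2,0):R a3@(3,3):R a6@(1,1):P a7@(2,3):R a8@(2,1):R
t=2: a0@(2,1):P a1@(2,2):P a2@(3,0):R a3@(2,3):R a6@(2,1):P a7@(3,3):R a8@(3,1):R
t=3: a0@(3,1):P a1@(2,3):P a2@(0,0):R a3@(2,0):R a6@(3,1):P a7@(0,3):R a8@(0,1):R
t=4: a0@(0,1):P a1@(2,0):P a2@(1,0):R a3@(2,1):R a6@(0,1):P a7@(3,3):R a8@(1,1):R

.P..
RR..
PR..
...R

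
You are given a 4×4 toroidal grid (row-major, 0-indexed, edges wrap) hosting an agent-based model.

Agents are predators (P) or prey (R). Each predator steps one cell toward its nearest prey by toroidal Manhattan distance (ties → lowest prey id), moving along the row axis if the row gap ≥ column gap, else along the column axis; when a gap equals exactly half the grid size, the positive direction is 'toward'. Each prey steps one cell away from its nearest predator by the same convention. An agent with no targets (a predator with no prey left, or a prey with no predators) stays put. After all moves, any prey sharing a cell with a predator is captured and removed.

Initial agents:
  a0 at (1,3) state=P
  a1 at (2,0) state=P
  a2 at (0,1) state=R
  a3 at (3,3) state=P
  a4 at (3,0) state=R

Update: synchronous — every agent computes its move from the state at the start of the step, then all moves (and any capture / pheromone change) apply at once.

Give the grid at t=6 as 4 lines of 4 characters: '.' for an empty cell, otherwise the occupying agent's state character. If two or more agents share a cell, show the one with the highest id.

P...
....
....
R...

t=1: a0@(1,0):P a1@(3,0):P a2@(0,0):R a3@(3,0):P a4@(0,0):R
t=2: a0@(0,0):P a1@(0,0):P a2@(3,0):R a3@(0,0):P a4@(3,0):R
t=3: a0@(3,0):P a1@(3,0):P a2@(2,0):R a3@(3,0):P a4@(2,0):R
t=4: a0@(2,0):P a1@(2,0):P a2@(1,0):R a3@(2,0):P a4@(1,0):R
t=5: a0@(1,0):P a1@(1,0):P a2@(0,0):R a3@(1,0):P a4@(0,0):R
t=6: a0@(0,0):P a1@(0,0):P a2@(3,0):R a3@(0,0):P a4@(3,0):R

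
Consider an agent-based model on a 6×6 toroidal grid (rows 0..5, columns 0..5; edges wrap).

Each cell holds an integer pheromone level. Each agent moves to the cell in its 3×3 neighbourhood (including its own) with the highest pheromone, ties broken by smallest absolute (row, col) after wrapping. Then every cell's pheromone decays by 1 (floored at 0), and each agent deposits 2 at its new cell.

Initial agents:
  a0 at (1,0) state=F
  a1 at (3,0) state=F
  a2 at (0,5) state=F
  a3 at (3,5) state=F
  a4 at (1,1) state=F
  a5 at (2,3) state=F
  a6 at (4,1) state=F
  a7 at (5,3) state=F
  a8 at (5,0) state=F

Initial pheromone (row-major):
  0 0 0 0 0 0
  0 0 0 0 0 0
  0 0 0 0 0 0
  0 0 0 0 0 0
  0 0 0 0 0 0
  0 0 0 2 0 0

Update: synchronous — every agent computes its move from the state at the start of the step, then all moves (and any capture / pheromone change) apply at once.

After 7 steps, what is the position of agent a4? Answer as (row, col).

t=1: a0@(0,0) a1@(2,0) a2@(0,0) a3@(2,0) a4@(0,0) a5@(1,2) a6@(3,0) a7@(5,3) a8@(0,0) | pheromone: 8 0 0 0 0 0 / 0 0 2 0 0 0 / 4 0 0 0 0 0 / 2 0 0 0 0 0 / 0 0 0 0 0 0 / 0 0 0 3 0 0
t=2: a0@(0,0) a1@(2,0) a2@(0,0) a3@(2,0) a4@(0,0) a5@(1,2) a6@(2,0) a7@(5,3) a8@(0,0) | pheromone: 15 0 0 0 0 0 / 0 0 3 0 0 0 / 9 0 0 0 0 0 / 1 0 0 0 0 0 / 0 0 0 0 0 0 / 0 0 0 4 0 0
t=3: a0@(0,0) a1@(2,0) a2@(0,0) a3@(2,0) a4@(0,0) a5@(1,2) a6@(2,0) a7@(5,3) a8@(0,0) | pheromone: 22 0 0 0 0 0 / 0 0 4 0 0 0 / 14 0 0 0 0 0 / 0 0 0 0 0 0 / 0 0 0 0 0 0 / 0 0 0 5 0 0
t=4: a0@(0,0) a1@(2,0) a2@(0,0) a3@(2,0) a4@(0,0) a5@(1,2) a6@(2,0) a7@(5,3) a8@(0,0) | pheromone: 29 0 0 0 0 0 / 0 0 5 0 0 0 / 19 0 0 0 0 0 / 0 0 0 0 0 0 / 0 0 0 0 0 0 / 0 0 0 6 0 0
t=5: a0@(0,0) a1@(2,0) a2@(0,0) a3@(2,0) a4@(0,0) a5@(1,2) a6@(2,0) a7@(5,3) a8@(0,0) | pheromone: 36 0 0 0 0 0 / 0 0 6 0 0 0 / 24 0 0 0 0 0 / 0 0 0 0 0 0 / 0 0 0 0 0 0 / 0 0 0 7 0 0
t=6: a0@(0,0) a1@(2,0) a2@(0,0) a3@(2,0) a4@(0,0) a5@(1,2) a6@(2,0) a7@(5,3) a8@(0,0) | pheromone: 43 0 0 0 0 0 / 0 0 7 0 0 0 / 29 0 0 0 0 0 / 0 0 0 0 0 0 / 0 0 0 0 0 0 / 0 0 0 8 0 0
t=7: a0@(0,0) a1@(2,0) a2@(0,0) a3@(2,0) a4@(0,0) a5@(1,2) a6@(2,0) a7@(5,3) a8@(0,0) | pheromone: 50 0 0 0 0 0 / 0 0 8 0 0 0 / 34 0 0 0 0 0 / 0 0 0 0 0 0 / 0 0 0 0 0 0 / 0 0 0 9 0 0

(0, 0)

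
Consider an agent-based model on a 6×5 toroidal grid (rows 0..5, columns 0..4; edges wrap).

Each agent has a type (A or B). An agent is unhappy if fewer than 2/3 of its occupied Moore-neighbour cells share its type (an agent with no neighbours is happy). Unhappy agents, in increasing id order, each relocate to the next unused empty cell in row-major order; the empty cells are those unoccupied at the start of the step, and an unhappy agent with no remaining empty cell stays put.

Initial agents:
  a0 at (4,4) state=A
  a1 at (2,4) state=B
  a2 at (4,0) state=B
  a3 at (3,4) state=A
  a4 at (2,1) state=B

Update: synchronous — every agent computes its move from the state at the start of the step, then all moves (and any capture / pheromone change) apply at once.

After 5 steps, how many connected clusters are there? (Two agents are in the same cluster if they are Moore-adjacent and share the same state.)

t=1: a0@(0,0):A a1@(0,1):B a2@(0,2):B a3@(0,3):A a4@(2,1):B
t=2: a0@(0,4):A a1@(1,0):B a2@(1,1):B a3@(1,2):A a4@(2,1):B
t=3: a0@(0,0):A a1@(1,0):B a2@(1,1):B a3@(0,1):A a4@(2,1):B
t=4: a0@(0,2):A a1@(0,3):B a2@(0,4):B a3@(1,2):A a4@(2,1):B
t=5: a0@(0,0):A a1@(0,1):B a2@(0,4):B a3@(1,0):A a4@(1,1):B

3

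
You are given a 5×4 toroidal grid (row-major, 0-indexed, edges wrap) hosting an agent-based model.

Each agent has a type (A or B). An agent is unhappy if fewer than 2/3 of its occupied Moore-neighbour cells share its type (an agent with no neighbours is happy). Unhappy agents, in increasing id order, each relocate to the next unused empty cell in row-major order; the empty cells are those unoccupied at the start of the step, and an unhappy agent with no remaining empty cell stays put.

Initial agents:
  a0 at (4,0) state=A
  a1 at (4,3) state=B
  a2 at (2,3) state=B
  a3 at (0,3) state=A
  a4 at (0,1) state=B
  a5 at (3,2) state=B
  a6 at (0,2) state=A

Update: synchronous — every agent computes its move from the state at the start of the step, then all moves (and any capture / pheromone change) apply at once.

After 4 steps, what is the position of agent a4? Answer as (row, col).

(1, 3)

t=1: a0@(0,0):A a1@(1,0):B a2@(2,3):B a3@(0,3):A a4@(1,1):B a5@(3,2):B a6@(1,2):A
t=2: a0@(0,1):A a1@(0,2):B a2@(2,3):B a3@(0,3):A a4@(1,3):B a5@(3,2):B a6@(2,0):A
t=3: a0@(0,0):A a1@(1,0):B a2@(2,3):B a3@(1,1):A a4@(1,2):B a5@(3,2):B a6@(2,1):A
t=4: a0@(0,1):A a1@(0,2):B a2@(2,3):B a3@(0,3):A a4@(1,3):B a5@(2,0):B a6@(2,2):A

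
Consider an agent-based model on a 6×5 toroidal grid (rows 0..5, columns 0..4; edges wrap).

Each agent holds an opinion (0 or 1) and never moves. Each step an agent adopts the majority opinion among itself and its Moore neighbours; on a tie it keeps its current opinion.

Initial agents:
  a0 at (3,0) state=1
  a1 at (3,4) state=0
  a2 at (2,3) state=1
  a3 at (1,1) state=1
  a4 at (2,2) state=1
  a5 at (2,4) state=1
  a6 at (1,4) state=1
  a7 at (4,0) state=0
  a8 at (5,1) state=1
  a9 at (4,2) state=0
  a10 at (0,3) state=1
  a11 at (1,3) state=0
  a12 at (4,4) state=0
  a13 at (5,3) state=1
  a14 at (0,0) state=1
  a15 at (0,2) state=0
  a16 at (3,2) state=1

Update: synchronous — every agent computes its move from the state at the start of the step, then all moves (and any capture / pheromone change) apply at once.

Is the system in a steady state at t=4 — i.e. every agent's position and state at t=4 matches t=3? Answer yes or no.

yes

t=1: a0@(3,0):0 a1@(3,4):0 a2@(2,3):1 a3@(1,1):1 a4@(2,2):1 a5@(2,4):1 a6@(1,4):1 a7@(4,0):0 a8@(5,1):0 a9@(4,2):1 a10@(0,3):1 a11@(1,3):1 a12@(4,4):0 a13@(5,3):0 a14@(0,0):1 a15@(0,2):1 a16@(3,2):1
t=2: a0@(3,0):0 a1@(3,4):0 a2@(2,3):1 a3@(1,1):1 a4@(2,2):1 a5@(2,4):1 a6@(1,4):1 a7@(4,0):0 a8@(5,1):1 a9@(4,2):1 a10@(0,3):1 a11@(1,3):1 a12@(4,4):0 a13@(5,3):1 a14@(0,0):1 a15@(0,2):1 a16@(3,2):1
t=3: (unchanged — steady state)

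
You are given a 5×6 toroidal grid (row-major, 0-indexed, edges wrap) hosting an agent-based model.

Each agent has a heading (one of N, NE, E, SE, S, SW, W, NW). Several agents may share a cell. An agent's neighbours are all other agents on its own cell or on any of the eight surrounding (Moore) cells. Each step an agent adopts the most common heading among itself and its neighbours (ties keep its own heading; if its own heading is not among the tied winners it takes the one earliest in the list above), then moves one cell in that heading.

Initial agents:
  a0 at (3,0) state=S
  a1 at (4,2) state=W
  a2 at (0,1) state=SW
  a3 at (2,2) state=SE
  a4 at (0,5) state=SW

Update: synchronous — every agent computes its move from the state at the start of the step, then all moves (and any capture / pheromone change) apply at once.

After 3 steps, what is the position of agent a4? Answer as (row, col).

t=1: a0@(4,0):S a1@(4,1):W a2@(1,0):SW a3@(3,3):SE a4@(1,4):SW
t=2: a0@(0,0):S a1@(4,0):W a2@(2,5):SW a3@(4,4):SE a4@(2,3):SW
t=3: a0@(1,0):S a1@(4,5):W a2@(3,4):SW a3@(0,5):SE a4@(3,2):SW

(3, 2)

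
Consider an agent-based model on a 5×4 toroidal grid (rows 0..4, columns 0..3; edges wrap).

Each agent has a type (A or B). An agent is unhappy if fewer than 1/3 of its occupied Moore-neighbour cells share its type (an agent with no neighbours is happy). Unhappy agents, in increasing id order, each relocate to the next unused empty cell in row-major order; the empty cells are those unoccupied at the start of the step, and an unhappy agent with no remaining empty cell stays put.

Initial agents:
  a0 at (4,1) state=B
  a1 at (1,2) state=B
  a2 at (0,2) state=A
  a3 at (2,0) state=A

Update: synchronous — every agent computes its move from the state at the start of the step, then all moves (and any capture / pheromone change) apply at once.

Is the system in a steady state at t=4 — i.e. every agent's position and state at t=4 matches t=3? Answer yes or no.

t=1: a0@(0,0):B a1@(0,1):B a2@(0,3):A a3@(2,0):A
t=2: a0@(0,0):B a1@(0,1):B a2@(0,2):A a3@(2,0):A
t=3: a0@(0,0):B a1@(0,1):B a2@(0,3):A a3@(2,0):A
t=4: a0@(0,0):B a1@(0,1):B a2@(0,2):A a3@(2,0):A

no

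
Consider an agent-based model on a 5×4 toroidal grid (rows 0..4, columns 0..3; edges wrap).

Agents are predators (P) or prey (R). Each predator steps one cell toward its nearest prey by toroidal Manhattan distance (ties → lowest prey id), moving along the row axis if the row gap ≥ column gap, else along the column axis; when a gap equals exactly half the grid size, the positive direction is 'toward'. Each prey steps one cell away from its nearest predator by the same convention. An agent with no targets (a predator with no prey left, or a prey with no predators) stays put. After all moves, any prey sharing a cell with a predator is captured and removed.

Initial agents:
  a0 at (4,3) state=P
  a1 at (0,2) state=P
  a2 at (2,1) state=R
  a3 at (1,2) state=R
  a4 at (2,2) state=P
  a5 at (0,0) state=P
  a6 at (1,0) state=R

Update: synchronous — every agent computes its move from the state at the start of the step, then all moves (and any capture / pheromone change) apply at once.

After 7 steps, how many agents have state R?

3

t=1: a0@(0,3):P a1@(1,2):P a2@(2,0):R a3@(2,2):R a4@(2,1):P a5@(1,0):P a6@(2,0):R
t=2: a0@(1,3):P a1@(2,2):P a2@(2,3):R a3@(3,2):R a4@(2,0):P a5@(2,0):P a6@(2,3):R
t=3: a0@(2,3):P a1@(2,3):P a2@(3,3):R a3@(4,2):R a4@(2,3):P a5@(2,3):P a6@(3,3):R
t=4: a0@(3,3):P a1@(3,3):P a2@(4,3):R a3@(0,2):R a4@(3,3):P a5@(3,3):P a6@(4,3):R
t=5: a0@(4,3):P a1@(4,3):P a2@(0,3):R a3@(1,2):R a4@(4,3):P a5@(4,3):P a6@(0,3):R
t=6: a0@(0,3):P a1@(0,3):P a2@(1,3):R a3@(2,2):R a4@(0,3):P a5@(0,3):P a6@(1,3):R
t=7: a0@(1,3):P a1@(1,3):P a2@(2,3):R a3@(3,2):R a4@(1,3):P a5@(1,3):P a6@(2,3):R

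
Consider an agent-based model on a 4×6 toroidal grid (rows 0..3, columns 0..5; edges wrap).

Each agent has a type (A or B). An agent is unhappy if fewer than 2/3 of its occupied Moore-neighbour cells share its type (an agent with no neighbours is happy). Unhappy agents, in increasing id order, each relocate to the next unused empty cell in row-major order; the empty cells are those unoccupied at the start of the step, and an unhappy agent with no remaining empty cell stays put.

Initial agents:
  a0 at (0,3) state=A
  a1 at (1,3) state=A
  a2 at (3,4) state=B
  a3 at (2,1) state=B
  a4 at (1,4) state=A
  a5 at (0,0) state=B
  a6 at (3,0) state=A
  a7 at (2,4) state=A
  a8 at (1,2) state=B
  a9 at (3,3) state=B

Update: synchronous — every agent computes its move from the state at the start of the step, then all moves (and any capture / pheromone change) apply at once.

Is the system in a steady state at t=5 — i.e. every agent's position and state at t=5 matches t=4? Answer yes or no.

t=1: a0@(0,1):A a1@(1,3):A a2@(0,2):B a3@(0,4):B a4@(1,4):A a5@(0,5):B a6@(1,0):A a7@(1,1):A a8@(1,5):B a9@(2,0):B
t=2: a0@(0,1):A a1@(0,0):A a2@(0,3):B a3@(1,2):B a4@(2,1):A a5@(2,2):B a6@(2,3):A a7@(2,4):A a8@(2,5):B a9@(3,0):B
t=3: a0@(0,2):A a1@(0,4):A a2@(0,3):B a3@(0,5):B a4@(1,0):A a5@(1,1):B a6@(1,3):A a7@(1,4):A a8@(1,5):B a9@(2,0):B
t=4: a0@(0,0):A a1@(0,1):A a2@(1,2):B a3@(2,1):B a4@(2,2):A a5@(2,3):B a6@(1,3):A a7@(2,4):A a8@(2,5):B a9@(2,0):B
t=5: a0@(0,0):A a1@(0,2):A a2@(0,3):B a3@(2,1):B a4@(0,4):A a5@(0,5):B a6@(1,0):A a7@(1,1):A a8@(1,4):B a9@(2,0):B

no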